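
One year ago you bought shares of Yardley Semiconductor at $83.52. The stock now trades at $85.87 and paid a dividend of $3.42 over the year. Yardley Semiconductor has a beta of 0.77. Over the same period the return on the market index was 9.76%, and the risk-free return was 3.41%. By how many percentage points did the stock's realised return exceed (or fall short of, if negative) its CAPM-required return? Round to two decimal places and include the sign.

Realised HPR = (P1 + D1 − P0) / P0 = (85.87 + 3.42 − 83.52) / 83.52 = 5.77 / 83.52 = 6.9085%
MRP = 9.76% − 3.41% = 6.35%
CAPM required = R_f + β·MRP = 3.41% + 0.77 × 6.35% = 8.2995%
α = realised − required = 6.9085% − 8.2995% = -1.39%

-1.39%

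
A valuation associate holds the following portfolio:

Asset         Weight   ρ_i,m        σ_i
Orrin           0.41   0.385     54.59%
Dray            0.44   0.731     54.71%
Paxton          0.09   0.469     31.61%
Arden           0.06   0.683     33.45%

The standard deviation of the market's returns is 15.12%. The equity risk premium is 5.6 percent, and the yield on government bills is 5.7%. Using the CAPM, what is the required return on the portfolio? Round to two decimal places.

β_Orrin = 0.385 × 54.59% / 15.12% = 1.3900
β_Dray = 0.731 × 54.71% / 15.12% = 2.6450
β_Paxton = 0.469 × 31.61% / 15.12% = 0.9805
β_Arden = 0.683 × 33.45% / 15.12% = 1.5110
β_P = Σ w_i β_i = 0.41×1.3900 + 0.44×2.6450 + 0.09×0.9805 + 0.06×1.5110 = 1.9126
E(R_P) = R_f + β_P × MRP = 5.7% + 1.9126 × 5.6% = 16.41%

16.41%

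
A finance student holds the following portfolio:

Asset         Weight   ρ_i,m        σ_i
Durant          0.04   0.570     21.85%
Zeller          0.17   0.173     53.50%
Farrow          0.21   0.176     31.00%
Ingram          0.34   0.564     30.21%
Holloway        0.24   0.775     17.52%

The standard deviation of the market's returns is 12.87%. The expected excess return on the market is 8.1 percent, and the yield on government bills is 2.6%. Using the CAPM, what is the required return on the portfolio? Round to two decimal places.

10.32%

β_Durant = 0.570 × 21.85% / 12.87% = 0.9677
β_Zeller = 0.173 × 53.50% / 12.87% = 0.7192
β_Farrow = 0.176 × 31.00% / 12.87% = 0.4239
β_Ingram = 0.564 × 30.21% / 12.87% = 1.3239
β_Holloway = 0.775 × 17.52% / 12.87% = 1.0550
β_P = Σ w_i β_i = 0.04×0.9677 + 0.17×0.7192 + 0.21×0.4239 + 0.34×1.3239 + 0.24×1.0550 = 0.9533
E(R_P) = R_f + β_P × MRP = 2.6% + 0.9533 × 8.1% = 10.32%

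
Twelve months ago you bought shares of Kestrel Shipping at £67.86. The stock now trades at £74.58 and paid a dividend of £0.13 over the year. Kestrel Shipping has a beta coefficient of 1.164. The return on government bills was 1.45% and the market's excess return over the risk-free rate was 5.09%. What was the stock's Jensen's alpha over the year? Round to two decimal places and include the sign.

Realised HPR = (P1 + D1 − P0) / P0 = (74.58 + 0.13 − 67.86) / 67.86 = 6.85 / 67.86 = 10.0943%
CAPM required = R_f + β·MRP = 1.45% + 1.164 × 5.09% = 7.37476%
α = realised − required = 10.0943% − 7.37476% = +2.72%

+2.72%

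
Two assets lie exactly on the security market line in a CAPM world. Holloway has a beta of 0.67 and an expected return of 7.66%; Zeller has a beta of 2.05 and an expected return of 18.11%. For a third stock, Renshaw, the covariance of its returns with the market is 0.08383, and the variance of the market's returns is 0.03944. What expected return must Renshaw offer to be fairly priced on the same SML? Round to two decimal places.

18.68%

MRP = (18.11% − 7.66%) / (2.05 − 0.67) = 7.5725%
R_f = 7.66% − 0.67 × 7.5725% = 2.5864%
β_Renshaw = Cov / Var(R_m) = 0.08383 / 0.03944 = 2.1255
E(R_Renshaw) = R_f + β × MRP = 2.5864% + 2.1255 × 7.5725% = 18.68%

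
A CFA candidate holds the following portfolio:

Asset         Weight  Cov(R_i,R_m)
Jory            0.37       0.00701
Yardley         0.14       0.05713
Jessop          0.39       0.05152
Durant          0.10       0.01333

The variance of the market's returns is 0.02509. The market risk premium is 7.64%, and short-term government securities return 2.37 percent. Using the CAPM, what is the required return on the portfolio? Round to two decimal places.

12.12%

β_Jory = 0.00701 / 0.02509 = 0.2794
β_Yardley = 0.05713 / 0.02509 = 2.2770
β_Jessop = 0.05152 / 0.02509 = 2.0534
β_Durant = 0.01333 / 0.02509 = 0.5313
β_P = Σ w_i β_i = 0.37×0.2794 + 0.14×2.2770 + 0.39×2.0534 + 0.10×0.5313 = 1.2761
E(R_P) = R_f + β_P × MRP = 2.37% + 1.2761 × 7.64% = 12.12%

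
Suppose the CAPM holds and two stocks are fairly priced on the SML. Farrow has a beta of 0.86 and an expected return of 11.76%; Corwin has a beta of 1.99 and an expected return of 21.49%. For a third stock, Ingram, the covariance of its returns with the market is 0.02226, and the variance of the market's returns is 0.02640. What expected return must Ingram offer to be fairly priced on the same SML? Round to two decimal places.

11.62%

MRP = (21.49% − 11.76%) / (1.99 − 0.86) = 8.6106%
R_f = 11.76% − 0.86 × 8.6106% = 4.3549%
β_Ingram = Cov / Var(R_m) = 0.02226 / 0.02640 = 0.8432
E(R_Ingram) = R_f + β × MRP = 4.3549% + 0.8432 × 8.6106% = 11.62%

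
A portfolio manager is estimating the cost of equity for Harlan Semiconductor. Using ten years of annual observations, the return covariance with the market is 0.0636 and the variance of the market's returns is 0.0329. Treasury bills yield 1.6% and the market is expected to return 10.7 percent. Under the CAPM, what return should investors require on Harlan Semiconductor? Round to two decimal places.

19.19%

β = Cov(R_i, R_m) / Var(R_m) = 0.0636 / 0.0329 = 1.9331
MRP = 10.7% − 1.6% = 9.10%
E(R) = R_f + β × MRP = 1.6% + 1.9331 × 9.1% = 19.19%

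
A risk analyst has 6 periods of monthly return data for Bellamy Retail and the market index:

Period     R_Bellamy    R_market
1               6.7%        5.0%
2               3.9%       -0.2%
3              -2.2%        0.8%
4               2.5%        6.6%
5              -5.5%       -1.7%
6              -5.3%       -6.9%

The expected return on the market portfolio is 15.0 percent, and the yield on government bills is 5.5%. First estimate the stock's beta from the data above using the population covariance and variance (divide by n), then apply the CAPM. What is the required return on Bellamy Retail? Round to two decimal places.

13.04%

Mean R_i = (6.7 + 3.9 − 2.2 + 2.5 − 5.5 − 5.3) / 6 = 0.0167%
Mean R_m = (5.0 − 0.2 + 0.8 + 6.6 − 1.7 − 6.9) / 6 = 0.6000%
Σ(R_i − R̄_i)(R_m − R̄_m) = 93.3200  ⇒  Cov = 93.3200 / 6 = 15.5533
Σ(R_m − R̄_m)² = 117.5800  ⇒  Var(R_m) = 117.5800 / 6 = 19.5967
β = Cov / Var(R_m) = 15.5533 / 19.5967 = 0.7937
MRP = 15.0% − 5.5% = 9.50%
E(R) = R_f + β × MRP = 5.5% + 0.7937 × 9.5% = 13.04%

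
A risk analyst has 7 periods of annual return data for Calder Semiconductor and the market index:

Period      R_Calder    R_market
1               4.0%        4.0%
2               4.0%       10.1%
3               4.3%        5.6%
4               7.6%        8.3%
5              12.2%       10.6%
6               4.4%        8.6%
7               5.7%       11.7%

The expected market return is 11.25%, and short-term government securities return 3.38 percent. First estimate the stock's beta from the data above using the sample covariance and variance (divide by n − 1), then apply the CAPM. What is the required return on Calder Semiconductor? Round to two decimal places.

7.21%

Mean R_i = (4.0 + 4.0 + 4.3 + 7.6 + 12.2 + 4.4 + 5.7) / 7 = 6.0286%
Mean R_m = (4.0 + 10.1 + 5.6 + 8.3 + 10.6 + 8.6 + 11.7) / 7 = 8.4143%
Σ(R_i − R̄_i)(R_m − R̄_m) = 22.3271  ⇒  Cov = 22.3271 / 6 = 3.7212
Σ(R_m − R̄_m)² = 45.8686  ⇒  Var(R_m) = 45.8686 / 6 = 7.6448
β = Cov / Var(R_m) = 3.7212 / 7.6448 = 0.4868
MRP = 11.25% − 3.38% = 7.87%
E(R) = R_f + β × MRP = 3.38% + 0.4868 × 7.87% = 7.21%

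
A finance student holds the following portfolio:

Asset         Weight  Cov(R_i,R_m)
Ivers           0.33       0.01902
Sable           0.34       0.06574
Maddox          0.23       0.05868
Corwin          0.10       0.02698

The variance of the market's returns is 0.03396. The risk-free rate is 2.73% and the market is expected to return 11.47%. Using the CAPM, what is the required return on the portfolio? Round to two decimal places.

14.27%

β_Ivers = 0.01902 / 0.03396 = 0.5601
β_Sable = 0.06574 / 0.03396 = 1.9358
β_Maddox = 0.05868 / 0.03396 = 1.7279
β_Corwin = 0.02698 / 0.03396 = 0.7945
β_P = Σ w_i β_i = 0.33×0.5601 + 0.34×1.9358 + 0.23×1.7279 + 0.10×0.7945 = 1.3199
MRP = 11.47% − 2.73% = 8.74%
E(R_P) = R_f + β_P × MRP = 2.73% + 1.3199 × 8.74% = 14.27%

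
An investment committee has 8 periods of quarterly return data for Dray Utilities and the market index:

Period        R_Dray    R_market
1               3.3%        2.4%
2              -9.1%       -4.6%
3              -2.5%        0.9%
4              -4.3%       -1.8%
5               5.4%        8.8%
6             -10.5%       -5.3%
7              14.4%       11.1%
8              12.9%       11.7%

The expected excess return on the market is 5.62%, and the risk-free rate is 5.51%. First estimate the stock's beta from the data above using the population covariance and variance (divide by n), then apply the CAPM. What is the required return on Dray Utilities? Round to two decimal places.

13.04%

Mean R_i = (3.3 − 9.1 − 2.5 − 4.3 + 5.4 − 10.5 + 14.4 + 12.9) / 8 = 1.2000%
Mean R_m = (2.4 − 4.6 + 0.9 − 1.8 + 8.8 − 5.3 + 11.1 + 11.7) / 8 = 2.9000%
Σ(R_i − R̄_i)(R_m − R̄_m) = 441.3700  ⇒  Cov = 441.3700 / 8 = 55.1713
Σ(R_m − R̄_m)² = 329.3200  ⇒  Var(R_m) = 329.3200 / 8 = 41.1650
β = Cov / Var(R_m) = 55.1713 / 41.1650 = 1.3402
E(R) = R_f + β × MRP = 5.51% + 1.3402 × 5.62% = 13.04%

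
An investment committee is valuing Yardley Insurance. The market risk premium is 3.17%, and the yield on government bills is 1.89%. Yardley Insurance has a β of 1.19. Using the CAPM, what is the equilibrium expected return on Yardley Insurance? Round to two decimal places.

E(R) = R_f + β × MRP = 1.89% + 1.19 × 3.17% = 5.66%

5.66%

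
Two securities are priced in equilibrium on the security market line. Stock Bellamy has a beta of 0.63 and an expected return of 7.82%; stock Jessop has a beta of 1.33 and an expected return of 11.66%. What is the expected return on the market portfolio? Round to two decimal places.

Both satisfy E(R) = R_f + β·MRP, so the slope of the SML is
MRP = (11.66% − 7.82%) / (1.33 − 0.63) = 3.84% / 0.70 = 5.4857%
R_f = E(R_Bellamy) − β_Bellamy·MRP = 7.82% − 0.63 × 5.4857% = 4.3640%
E(R_m) = R_f + MRP = 4.3640% + 5.4857% = 9.85%

9.85%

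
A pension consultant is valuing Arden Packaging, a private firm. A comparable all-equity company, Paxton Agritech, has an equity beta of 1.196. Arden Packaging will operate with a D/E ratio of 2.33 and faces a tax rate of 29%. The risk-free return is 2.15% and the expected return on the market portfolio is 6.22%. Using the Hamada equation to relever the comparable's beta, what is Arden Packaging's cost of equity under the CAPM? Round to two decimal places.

β_L = β_U × [1 + (1 − t)(D/E)] = 1.196 × [1 + (1 − 0.29) × 2.33]
    = 1.196 × [1 + 0.71 × 2.33] = 1.196 × 2.6543 = 3.1745
MRP = 6.22% − 2.15% = 4.07%
E(R) = R_f + β_L × MRP = 2.15% + 3.1745 × 4.07% = 15.07%

15.07%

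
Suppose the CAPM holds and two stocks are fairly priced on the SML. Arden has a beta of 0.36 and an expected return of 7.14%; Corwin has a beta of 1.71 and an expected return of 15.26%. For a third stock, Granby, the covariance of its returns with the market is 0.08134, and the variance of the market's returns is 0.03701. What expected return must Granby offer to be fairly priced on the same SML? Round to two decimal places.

18.19%

MRP = (15.26% − 7.14%) / (1.71 − 0.36) = 6.0148%
R_f = 7.14% − 0.36 × 6.0148% = 4.9747%
β_Granby = Cov / Var(R_m) = 0.08134 / 0.03701 = 2.1978
E(R_Granby) = R_f + β × MRP = 4.9747% + 2.1978 × 6.0148% = 18.19%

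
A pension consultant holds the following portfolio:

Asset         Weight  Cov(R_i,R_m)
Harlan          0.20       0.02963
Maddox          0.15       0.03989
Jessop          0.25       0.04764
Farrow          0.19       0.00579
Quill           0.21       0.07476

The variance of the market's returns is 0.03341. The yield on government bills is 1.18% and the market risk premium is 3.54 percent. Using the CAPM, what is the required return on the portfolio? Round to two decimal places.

β_Harlan = 0.02963 / 0.03341 = 0.8869
β_Maddox = 0.03989 / 0.03341 = 1.1940
β_Jessop = 0.04764 / 0.03341 = 1.4259
β_Farrow = 0.00579 / 0.03341 = 0.1733
β_Quill = 0.07476 / 0.03341 = 2.2377
β_P = Σ w_i β_i = 0.20×0.8869 + 0.15×1.1940 + 0.25×1.4259 + 0.19×0.1733 + 0.21×2.2377 = 1.2158
E(R_P) = R_f + β_P × MRP = 1.18% + 1.2158 × 3.54% = 5.48%

5.48%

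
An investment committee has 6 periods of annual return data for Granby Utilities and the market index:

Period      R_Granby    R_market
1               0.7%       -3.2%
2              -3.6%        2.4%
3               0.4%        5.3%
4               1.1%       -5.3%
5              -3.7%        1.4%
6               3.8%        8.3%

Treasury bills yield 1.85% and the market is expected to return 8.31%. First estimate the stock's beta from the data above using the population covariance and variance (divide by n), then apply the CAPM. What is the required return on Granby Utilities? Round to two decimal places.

Mean R_i = (0.7 − 3.6 + 0.4 + 1.1 − 3.7 + 3.8) / 6 = -0.2167%
Mean R_m = (-3.2 + 2.4 + 5.3 − 5.3 + 1.4 + 8.3) / 6 = 1.4833%
Σ(R_i − R̄_i)(R_m − R̄_m) = 13.6983  ⇒  Cov = 13.6983 / 6 = 2.2831
Σ(R_m − R̄_m)² = 129.8283  ⇒  Var(R_m) = 129.8283 / 6 = 21.6381
β = Cov / Var(R_m) = 2.2831 / 21.6381 = 0.1055
MRP = 8.31% − 1.85% = 6.46%
E(R) = R_f + β × MRP = 1.85% + 0.1055 × 6.46% = 2.53%

2.53%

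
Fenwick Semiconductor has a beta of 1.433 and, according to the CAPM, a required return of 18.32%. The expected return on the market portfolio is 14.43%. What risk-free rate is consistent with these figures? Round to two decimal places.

E(R) = R_f + β(E(R_m) − R_f) = R_f(1 − β) + β·E(R_m)
18.32% = R_f × (1 − 1.433) + 1.433 × 14.43%
18.32% = R_f × -0.433 + 20.67819%
R_f = (18.32% − 20.67819%) / -0.433 = 5.45%

5.45%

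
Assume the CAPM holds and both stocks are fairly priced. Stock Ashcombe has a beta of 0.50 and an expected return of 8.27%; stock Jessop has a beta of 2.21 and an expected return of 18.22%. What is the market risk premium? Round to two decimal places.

5.82%

Both satisfy E(R) = R_f + β·MRP, so the slope of the SML is
MRP = (18.22% − 8.27%) / (2.21 − 0.50) = 9.95% / 1.71 = 5.8187%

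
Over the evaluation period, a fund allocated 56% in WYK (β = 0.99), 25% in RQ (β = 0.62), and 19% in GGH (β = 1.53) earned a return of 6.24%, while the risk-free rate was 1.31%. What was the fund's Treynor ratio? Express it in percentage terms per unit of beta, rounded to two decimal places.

β_P = 0.56×0.99 + 0.25×0.62 + 0.19×1.53 = 1.0001
Treynor = (R_P − R_f) / β_P = (6.24% − 1.31%) / 1.0001 = 4.93% / 1.0001 = 4.93%

4.93%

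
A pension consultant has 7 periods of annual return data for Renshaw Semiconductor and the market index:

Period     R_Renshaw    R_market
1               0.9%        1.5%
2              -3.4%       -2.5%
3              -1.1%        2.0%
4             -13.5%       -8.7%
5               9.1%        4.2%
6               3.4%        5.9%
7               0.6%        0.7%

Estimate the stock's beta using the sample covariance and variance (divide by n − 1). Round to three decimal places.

1.328

Mean R_i = (0.9 − 3.4 − 1.1 − 13.5 + 9.1 + 3.4 + 0.6) / 7 = -0.5714%
Mean R_m = (1.5 − 2.5 + 2.0 − 8.7 + 4.2 + 5.9 + 0.7) / 7 = 0.4429%
Σ(R_i − R̄_i)(R_m − R̄_m) = 185.5714  ⇒  Cov = 185.5714 / 6 = 30.9286
Σ(R_m − R̄_m)² = 139.7571  ⇒  Var(R_m) = 139.7571 / 6 = 23.2929
β = Cov / Var(R_m) = 30.9286 / 23.2929 = 1.3278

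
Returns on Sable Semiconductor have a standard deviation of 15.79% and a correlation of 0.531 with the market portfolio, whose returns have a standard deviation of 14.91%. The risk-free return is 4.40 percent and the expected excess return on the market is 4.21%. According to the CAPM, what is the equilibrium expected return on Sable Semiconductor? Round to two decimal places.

β = ρ × σ_i / σ_m = 0.531 × 15.79% / 14.91% = 0.5623
E(R) = 4.40% + 0.5623 × 4.21% = 6.77%

6.77%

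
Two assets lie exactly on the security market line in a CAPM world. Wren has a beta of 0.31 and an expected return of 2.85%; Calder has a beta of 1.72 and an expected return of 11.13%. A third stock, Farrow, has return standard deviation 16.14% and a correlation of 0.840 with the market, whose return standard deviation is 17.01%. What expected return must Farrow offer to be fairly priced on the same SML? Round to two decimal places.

5.71%

MRP = (11.13% − 2.85%) / (1.72 − 0.31) = 5.8723%
R_f = 2.85% − 0.31 × 5.8723% = 1.0296%
β_Farrow = ρ·σ_i/σ_m = 0.840 × 16.14 / 17.01 = 0.7970
E(R_Farrow) = R_f + β × MRP = 1.0296% + 0.7970 × 5.8723% = 5.71%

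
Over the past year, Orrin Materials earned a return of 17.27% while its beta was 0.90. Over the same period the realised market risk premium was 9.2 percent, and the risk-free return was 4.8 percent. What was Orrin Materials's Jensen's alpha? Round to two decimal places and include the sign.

CAPM benchmark = R_f + β(R_m − R_f) = 4.8% + 0.90 × 9.2% = 13.0800%
α = actual − benchmark = 17.27% − 13.0800% = +4.19%

+4.19%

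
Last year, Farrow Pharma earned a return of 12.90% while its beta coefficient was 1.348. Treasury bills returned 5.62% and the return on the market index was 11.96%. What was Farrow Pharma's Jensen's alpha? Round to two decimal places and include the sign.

Market excess return = 11.96% − 5.62% = 6.34%
CAPM benchmark = R_f + β(R_m − R_f) = 5.62% + 1.348 × 6.34% = 14.16632%
α = actual − benchmark = 12.90% − 14.16632% = -1.27%

-1.27%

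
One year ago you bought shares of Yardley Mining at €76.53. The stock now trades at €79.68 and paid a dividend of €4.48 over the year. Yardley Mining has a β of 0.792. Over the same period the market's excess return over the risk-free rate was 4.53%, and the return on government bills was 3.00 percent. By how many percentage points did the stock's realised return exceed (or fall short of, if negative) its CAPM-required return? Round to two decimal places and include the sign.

Realised HPR = (P1 + D1 − P0) / P0 = (79.68 + 4.48 − 76.53) / 76.53 = 7.63 / 76.53 = 9.9699%
CAPM required = R_f + β·MRP = 3.00% + 0.792 × 4.53% = 6.58776%
α = realised − required = 9.9699% − 6.58776% = +3.38%

+3.38%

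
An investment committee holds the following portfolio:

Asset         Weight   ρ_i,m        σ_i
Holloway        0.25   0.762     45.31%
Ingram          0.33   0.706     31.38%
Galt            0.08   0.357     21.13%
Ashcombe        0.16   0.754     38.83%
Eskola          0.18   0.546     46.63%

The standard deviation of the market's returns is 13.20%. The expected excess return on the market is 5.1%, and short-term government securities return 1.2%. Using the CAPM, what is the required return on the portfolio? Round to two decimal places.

11.17%

β_Holloway = 0.762 × 45.31% / 13.20% = 2.6156
β_Ingram = 0.706 × 31.38% / 13.20% = 1.6784
β_Galt = 0.357 × 21.13% / 13.20% = 0.5715
β_Ashcombe = 0.754 × 38.83% / 13.20% = 2.2180
β_Eskola = 0.546 × 46.63% / 13.20% = 1.9288
β_P = Σ w_i β_i = 0.25×2.6156 + 0.33×1.6784 + 0.08×0.5715 + 0.16×2.2180 + 0.18×1.9288 = 1.9556
E(R_P) = R_f + β_P × MRP = 1.2% + 1.9556 × 5.1% = 11.17%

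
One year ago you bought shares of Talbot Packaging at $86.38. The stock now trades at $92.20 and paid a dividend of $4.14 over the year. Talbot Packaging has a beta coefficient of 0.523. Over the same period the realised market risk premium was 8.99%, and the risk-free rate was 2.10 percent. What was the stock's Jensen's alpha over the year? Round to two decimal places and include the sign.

+4.73%

Realised HPR = (P1 + D1 − P0) / P0 = (92.20 + 4.14 − 86.38) / 86.38 = 9.96 / 86.38 = 11.5304%
CAPM required = R_f + β·MRP = 2.10% + 0.523 × 8.99% = 6.80177%
α = realised − required = 11.5304% − 6.80177% = +4.73%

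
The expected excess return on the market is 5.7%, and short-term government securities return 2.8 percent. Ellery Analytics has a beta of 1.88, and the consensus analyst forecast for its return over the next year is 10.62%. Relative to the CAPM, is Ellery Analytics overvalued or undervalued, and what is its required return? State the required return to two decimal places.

Overvalued; required return 13.52%

Required return = R_f + β·MRP = 2.8% + 1.88 × 5.7% = 13.52%
Forecast 10.62% < required 13.52% → the stock plots below the SML → overvalued.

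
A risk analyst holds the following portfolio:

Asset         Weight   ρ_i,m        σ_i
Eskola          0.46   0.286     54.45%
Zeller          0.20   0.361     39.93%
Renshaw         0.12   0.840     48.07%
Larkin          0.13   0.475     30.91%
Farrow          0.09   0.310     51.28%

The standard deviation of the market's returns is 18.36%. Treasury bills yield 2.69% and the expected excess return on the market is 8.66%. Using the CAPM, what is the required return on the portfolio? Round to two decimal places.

11.29%

β_Eskola = 0.286 × 54.45% / 18.36% = 0.8482
β_Zeller = 0.361 × 39.93% / 18.36% = 0.7851
β_Renshaw = 0.840 × 48.07% / 18.36% = 2.1993
β_Larkin = 0.475 × 30.91% / 18.36% = 0.7997
β_Farrow = 0.310 × 51.28% / 18.36% = 0.8658
β_P = Σ w_i β_i = 0.46×0.8482 + 0.20×0.7851 + 0.12×2.1993 + 0.13×0.7997 + 0.09×0.8658 = 0.9930
E(R_P) = R_f + β_P × MRP = 2.69% + 0.9930 × 8.66% = 11.29%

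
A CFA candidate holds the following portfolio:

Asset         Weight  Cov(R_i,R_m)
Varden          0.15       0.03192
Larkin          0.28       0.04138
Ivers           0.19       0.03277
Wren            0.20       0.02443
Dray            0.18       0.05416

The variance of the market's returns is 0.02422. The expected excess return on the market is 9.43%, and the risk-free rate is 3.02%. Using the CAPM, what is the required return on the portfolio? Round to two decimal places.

β_Varden = 0.03192 / 0.02422 = 1.3179
β_Larkin = 0.04138 / 0.02422 = 1.7085
β_Ivers = 0.03277 / 0.02422 = 1.3530
β_Wren = 0.02443 / 0.02422 = 1.0087
β_Dray = 0.05416 / 0.02422 = 2.2362
β_P = Σ w_i β_i = 0.15×1.3179 + 0.28×1.7085 + 0.19×1.3530 + 0.20×1.0087 + 0.18×2.2362 = 1.5374
E(R_P) = R_f + β_P × MRP = 3.02% + 1.5374 × 9.43% = 17.52%

17.52%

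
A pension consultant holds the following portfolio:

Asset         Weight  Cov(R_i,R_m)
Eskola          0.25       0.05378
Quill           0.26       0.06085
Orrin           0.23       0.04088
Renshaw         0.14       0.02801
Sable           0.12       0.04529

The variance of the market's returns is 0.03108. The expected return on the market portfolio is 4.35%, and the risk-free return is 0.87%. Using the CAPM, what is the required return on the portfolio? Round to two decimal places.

6.25%

β_Eskola = 0.05378 / 0.03108 = 1.7304
β_Quill = 0.06085 / 0.03108 = 1.9579
β_Orrin = 0.04088 / 0.03108 = 1.3153
β_Renshaw = 0.02801 / 0.03108 = 0.9012
β_Sable = 0.04529 / 0.03108 = 1.4572
β_P = Σ w_i β_i = 0.25×1.7304 + 0.26×1.9579 + 0.23×1.3153 + 0.14×0.9012 + 0.12×1.4572 = 1.5452
MRP = 4.35% − 0.87% = 3.48%
E(R_P) = R_f + β_P × MRP = 0.87% + 1.5452 × 3.48% = 6.25%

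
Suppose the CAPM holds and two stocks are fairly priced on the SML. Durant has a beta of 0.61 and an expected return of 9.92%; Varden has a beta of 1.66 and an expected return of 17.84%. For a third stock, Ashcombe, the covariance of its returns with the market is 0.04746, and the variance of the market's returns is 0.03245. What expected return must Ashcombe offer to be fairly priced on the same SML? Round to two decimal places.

MRP = (17.84% − 9.92%) / (1.66 − 0.61) = 7.5429%
R_f = 9.92% − 0.61 × 7.5429% = 5.3188%
β_Ashcombe = Cov / Var(R_m) = 0.04746 / 0.03245 = 1.4626
E(R_Ashcombe) = R_f + β × MRP = 5.3188% + 1.4626 × 7.5429% = 16.35%

16.35%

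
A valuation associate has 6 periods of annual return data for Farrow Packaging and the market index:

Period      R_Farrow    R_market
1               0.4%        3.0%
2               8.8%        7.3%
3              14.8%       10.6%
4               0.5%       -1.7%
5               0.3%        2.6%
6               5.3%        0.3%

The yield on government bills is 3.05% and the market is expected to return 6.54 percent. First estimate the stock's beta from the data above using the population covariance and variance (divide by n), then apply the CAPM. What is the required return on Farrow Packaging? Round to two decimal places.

Mean R_i = (0.4 + 8.8 + 14.8 + 0.5 + 0.3 + 5.3) / 6 = 5.0167%
Mean R_m = (3.0 + 7.3 + 10.6 − 1.7 + 2.6 + 0.3) / 6 = 3.6833%
Σ(R_i − R̄_i)(R_m − R̄_m) = 112.9717  ⇒  Cov = 112.9717 / 6 = 18.8286
Σ(R_m − R̄_m)² = 102.9883  ⇒  Var(R_m) = 102.9883 / 6 = 17.1647
β = Cov / Var(R_m) = 18.8286 / 17.1647 = 1.0969
MRP = 6.54% − 3.05% = 3.49%
E(R) = R_f + β × MRP = 3.05% + 1.0969 × 3.49% = 6.88%

6.88%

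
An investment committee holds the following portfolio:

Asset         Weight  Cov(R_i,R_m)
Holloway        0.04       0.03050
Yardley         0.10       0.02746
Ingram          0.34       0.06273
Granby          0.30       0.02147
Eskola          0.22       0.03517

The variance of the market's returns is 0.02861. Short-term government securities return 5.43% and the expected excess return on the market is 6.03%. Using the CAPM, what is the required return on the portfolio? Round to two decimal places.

13.75%

β_Holloway = 0.03050 / 0.02861 = 1.0661
β_Yardley = 0.02746 / 0.02861 = 0.9598
β_Ingram = 0.06273 / 0.02861 = 2.1926
β_Granby = 0.02147 / 0.02861 = 0.7504
β_Eskola = 0.03517 / 0.02861 = 1.2293
β_P = Σ w_i β_i = 0.04×1.0661 + 0.10×0.9598 + 0.34×2.1926 + 0.30×0.7504 + 0.22×1.2293 = 1.3797
E(R_P) = R_f + β_P × MRP = 5.43% + 1.3797 × 6.03% = 13.75%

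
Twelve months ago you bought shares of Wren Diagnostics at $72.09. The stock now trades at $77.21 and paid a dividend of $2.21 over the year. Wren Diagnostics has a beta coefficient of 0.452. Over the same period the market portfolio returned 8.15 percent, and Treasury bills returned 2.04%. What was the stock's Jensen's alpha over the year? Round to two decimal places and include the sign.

+5.37%

Realised HPR = (P1 + D1 − P0) / P0 = (77.21 + 2.21 − 72.09) / 72.09 = 7.33 / 72.09 = 10.1678%
MRP = 8.15% − 2.04% = 6.11%
CAPM required = R_f + β·MRP = 2.04% + 0.452 × 6.11% = 4.80172%
α = realised − required = 10.1678% − 4.80172% = +5.37%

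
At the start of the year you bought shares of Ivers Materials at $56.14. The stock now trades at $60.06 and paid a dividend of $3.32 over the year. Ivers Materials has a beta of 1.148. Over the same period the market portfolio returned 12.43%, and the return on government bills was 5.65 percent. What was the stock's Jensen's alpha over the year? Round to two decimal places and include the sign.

Realised HPR = (P1 + D1 − P0) / P0 = (60.06 + 3.32 − 56.14) / 56.14 = 7.24 / 56.14 = 12.8963%
MRP = 12.43% − 5.65% = 6.78%
CAPM required = R_f + β·MRP = 5.65% + 1.148 × 6.78% = 13.43344%
α = realised − required = 12.8963% − 13.43344% = -0.54%

-0.54%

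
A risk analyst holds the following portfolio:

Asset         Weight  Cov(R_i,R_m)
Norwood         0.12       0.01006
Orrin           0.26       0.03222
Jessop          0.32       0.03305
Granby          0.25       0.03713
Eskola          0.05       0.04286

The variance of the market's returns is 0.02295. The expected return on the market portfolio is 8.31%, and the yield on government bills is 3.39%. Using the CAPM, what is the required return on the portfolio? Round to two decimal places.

10.16%

β_Norwood = 0.01006 / 0.02295 = 0.4383
β_Orrin = 0.03222 / 0.02295 = 1.4039
β_Jessop = 0.03305 / 0.02295 = 1.4401
β_Granby = 0.03713 / 0.02295 = 1.6179
β_Eskola = 0.04286 / 0.02295 = 1.8675
β_P = Σ w_i β_i = 0.12×0.4383 + 0.26×1.4039 + 0.32×1.4401 + 0.25×1.6179 + 0.05×1.8675 = 1.3763
MRP = 8.31% − 3.39% = 4.92%
E(R_P) = R_f + β_P × MRP = 3.39% + 1.3763 × 4.92% = 10.16%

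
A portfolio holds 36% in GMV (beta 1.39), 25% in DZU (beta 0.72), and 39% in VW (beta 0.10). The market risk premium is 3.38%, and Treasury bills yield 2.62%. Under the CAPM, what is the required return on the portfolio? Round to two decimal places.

5.05%

β_P = Σ w_i β_i = 0.36×1.39 + 0.25×0.72 + 0.39×0.10 = 0.7194
E(R_P) = R_f + β_P × MRP = 2.62% + 0.7194 × 3.38% = 5.05%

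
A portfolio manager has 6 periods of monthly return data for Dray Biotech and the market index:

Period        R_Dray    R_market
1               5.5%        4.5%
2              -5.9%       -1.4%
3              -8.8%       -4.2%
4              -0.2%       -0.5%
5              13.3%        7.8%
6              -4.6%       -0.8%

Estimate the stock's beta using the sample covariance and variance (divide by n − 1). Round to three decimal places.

1.842

Mean R_i = (5.5 − 5.9 − 8.8 − 0.2 + 13.3 − 4.6) / 6 = -0.1167%
Mean R_m = (4.5 − 1.4 − 4.2 − 0.5 + 7.8 − 0.8) / 6 = 0.9000%
Σ(R_i − R̄_i)(R_m − R̄_m) = 178.1200  ⇒  Cov = 178.1200 / 5 = 35.6240
Σ(R_m − R̄_m)² = 96.7200  ⇒  Var(R_m) = 96.7200 / 5 = 19.3440
β = Cov / Var(R_m) = 35.6240 / 19.3440 = 1.8416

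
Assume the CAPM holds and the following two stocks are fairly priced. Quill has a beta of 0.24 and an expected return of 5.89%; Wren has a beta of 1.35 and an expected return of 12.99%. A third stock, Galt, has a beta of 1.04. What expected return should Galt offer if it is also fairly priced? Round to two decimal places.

MRP (SML slope) = (12.99% − 5.89%) / (1.35 − 0.24) = 7.10% / 1.11 = 6.3964%
R_f (intercept) = 5.89% − 0.24 × 6.3964% = 4.3549%
E(R_Galt) = R_f + β × MRP = 4.3549% + 1.04 × 6.3964% = 11.01%

11.01%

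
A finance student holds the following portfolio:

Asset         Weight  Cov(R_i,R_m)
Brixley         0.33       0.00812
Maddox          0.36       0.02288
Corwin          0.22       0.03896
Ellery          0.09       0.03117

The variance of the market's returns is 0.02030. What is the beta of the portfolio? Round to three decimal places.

1.098

β_Brixley = 0.00812 / 0.02030 = 0.4000
β_Maddox = 0.02288 / 0.02030 = 1.1271
β_Corwin = 0.03896 / 0.02030 = 1.9192
β_Ellery = 0.03117 / 0.02030 = 1.5355
β_P = Σ w_i β_i = 0.33×0.4000 + 0.36×1.1271 + 0.22×1.9192 + 0.09×1.5355 = 1.0982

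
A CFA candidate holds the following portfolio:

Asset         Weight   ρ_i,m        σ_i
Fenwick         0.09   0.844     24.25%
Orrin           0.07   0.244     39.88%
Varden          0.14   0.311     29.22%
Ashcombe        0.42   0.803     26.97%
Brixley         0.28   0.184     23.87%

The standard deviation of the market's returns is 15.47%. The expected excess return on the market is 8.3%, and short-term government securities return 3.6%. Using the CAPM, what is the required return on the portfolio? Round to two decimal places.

β_Fenwick = 0.844 × 24.25% / 15.47% = 1.3230
β_Orrin = 0.244 × 39.88% / 15.47% = 0.6290
β_Varden = 0.311 × 29.22% / 15.47% = 0.5874
β_Ashcombe = 0.803 × 26.97% / 15.47% = 1.3999
β_Brixley = 0.184 × 23.87% / 15.47% = 0.2839
β_P = Σ w_i β_i = 0.09×1.3230 + 0.07×0.6290 + 0.14×0.5874 + 0.42×1.3999 + 0.28×0.2839 = 0.9128
E(R_P) = R_f + β_P × MRP = 3.6% + 0.9128 × 8.3% = 11.18%

11.18%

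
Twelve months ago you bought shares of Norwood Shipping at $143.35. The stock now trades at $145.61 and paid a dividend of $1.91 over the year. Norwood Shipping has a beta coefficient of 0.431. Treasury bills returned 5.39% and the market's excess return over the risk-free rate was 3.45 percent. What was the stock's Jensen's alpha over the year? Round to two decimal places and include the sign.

Realised HPR = (P1 + D1 − P0) / P0 = (145.61 + 1.91 − 143.35) / 143.35 = 4.17 / 143.35 = 2.9090%
CAPM required = R_f + β·MRP = 5.39% + 0.431 × 3.45% = 6.87695%
α = realised − required = 2.9090% − 6.87695% = -3.97%

-3.97%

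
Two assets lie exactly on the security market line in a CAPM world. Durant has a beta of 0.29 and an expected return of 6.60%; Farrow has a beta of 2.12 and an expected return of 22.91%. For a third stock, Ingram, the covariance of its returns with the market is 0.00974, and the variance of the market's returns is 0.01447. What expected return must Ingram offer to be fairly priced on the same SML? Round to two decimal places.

10.01%

MRP = (22.91% − 6.60%) / (2.12 − 0.29) = 8.9126%
R_f = 6.60% − 0.29 × 8.9126% = 4.0153%
β_Ingram = Cov / Var(R_m) = 0.00974 / 0.01447 = 0.6731
E(R_Ingram) = R_f + β × MRP = 4.0153% + 0.6731 × 8.9126% = 10.01%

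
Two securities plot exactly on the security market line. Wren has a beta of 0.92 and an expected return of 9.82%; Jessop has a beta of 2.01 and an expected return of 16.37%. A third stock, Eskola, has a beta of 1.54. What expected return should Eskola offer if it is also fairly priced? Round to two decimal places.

13.55%

MRP (SML slope) = (16.37% − 9.82%) / (2.01 − 0.92) = 6.55% / 1.09 = 6.0092%
R_f (intercept) = 9.82% − 0.92 × 6.0092% = 4.2915%
E(R_Eskola) = R_f + β × MRP = 4.2915% + 1.54 × 6.0092% = 13.55%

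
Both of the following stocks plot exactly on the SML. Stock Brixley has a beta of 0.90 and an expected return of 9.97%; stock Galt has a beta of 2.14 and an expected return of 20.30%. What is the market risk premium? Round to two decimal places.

Both satisfy E(R) = R_f + β·MRP, so the slope of the SML is
MRP = (20.30% − 9.97%) / (2.14 − 0.90) = 10.33% / 1.24 = 8.3306%

8.33%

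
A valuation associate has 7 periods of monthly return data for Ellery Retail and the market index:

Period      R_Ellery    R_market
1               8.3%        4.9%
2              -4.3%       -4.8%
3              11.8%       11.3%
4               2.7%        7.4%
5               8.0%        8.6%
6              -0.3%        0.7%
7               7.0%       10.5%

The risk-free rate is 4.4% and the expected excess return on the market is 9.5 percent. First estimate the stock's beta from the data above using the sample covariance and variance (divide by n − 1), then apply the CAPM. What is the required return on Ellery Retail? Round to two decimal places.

Mean R_i = (8.3 − 4.3 + 11.8 + 2.7 + 8.0 − 0.3 + 7.0) / 7 = 4.7429%
Mean R_m = (4.9 − 4.8 + 11.3 + 7.4 + 8.6 + 0.7 + 10.5) / 7 = 5.5143%
Σ(R_i − R̄_i)(R_m − R̄_m) = 173.6457  ⇒  Cov = 173.6457 / 6 = 28.9410
Σ(R_m − R̄_m)² = 201.3486  ⇒  Var(R_m) = 201.3486 / 6 = 33.5581
β = Cov / Var(R_m) = 28.9410 / 33.5581 = 0.8624
E(R) = R_f + β × MRP = 4.4% + 0.8624 × 9.5% = 12.59%

12.59%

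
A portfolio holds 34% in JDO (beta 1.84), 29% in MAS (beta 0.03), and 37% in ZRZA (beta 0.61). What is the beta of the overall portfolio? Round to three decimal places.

0.860

β_P = Σ w_i β_i = 0.34×1.84 + 0.29×0.03 + 0.37×0.61 = 0.8600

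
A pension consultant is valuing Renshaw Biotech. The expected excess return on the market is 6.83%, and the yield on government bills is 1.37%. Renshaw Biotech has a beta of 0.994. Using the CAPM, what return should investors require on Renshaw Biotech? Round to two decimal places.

8.16%

E(R) = R_f + β × MRP = 1.37% + 0.994 × 6.83% = 8.16%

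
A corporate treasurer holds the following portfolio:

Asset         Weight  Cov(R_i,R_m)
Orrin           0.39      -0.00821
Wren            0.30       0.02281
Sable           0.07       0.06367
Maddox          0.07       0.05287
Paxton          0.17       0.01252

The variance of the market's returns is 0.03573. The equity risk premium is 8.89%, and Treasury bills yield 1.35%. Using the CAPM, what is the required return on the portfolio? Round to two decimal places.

4.82%

β_Orrin = -0.00821 / 0.03573 = -0.2298
β_Wren = 0.02281 / 0.03573 = 0.6384
β_Sable = 0.06367 / 0.03573 = 1.7820
β_Maddox = 0.05287 / 0.03573 = 1.4797
β_Paxton = 0.01252 / 0.03573 = 0.3504
β_P = Σ w_i β_i = 0.39×-0.2298 + 0.30×0.6384 + 0.07×1.7820 + 0.07×1.4797 + 0.17×0.3504 = 0.3898
E(R_P) = R_f + β_P × MRP = 1.35% + 0.3898 × 8.89% = 4.82%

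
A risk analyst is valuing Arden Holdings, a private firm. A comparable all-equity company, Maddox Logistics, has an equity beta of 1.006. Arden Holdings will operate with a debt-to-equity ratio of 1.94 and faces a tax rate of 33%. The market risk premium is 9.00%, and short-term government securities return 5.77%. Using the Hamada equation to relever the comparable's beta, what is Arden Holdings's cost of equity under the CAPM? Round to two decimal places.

26.59%

β_L = β_U × [1 + (1 − t)(D/E)] = 1.006 × [1 + (1 − 0.33) × 1.94]
    = 1.006 × [1 + 0.67 × 1.94] = 1.006 × 2.2998 = 2.3136
E(R) = R_f + β_L × MRP = 5.77% + 2.3136 × 9.00% = 26.59%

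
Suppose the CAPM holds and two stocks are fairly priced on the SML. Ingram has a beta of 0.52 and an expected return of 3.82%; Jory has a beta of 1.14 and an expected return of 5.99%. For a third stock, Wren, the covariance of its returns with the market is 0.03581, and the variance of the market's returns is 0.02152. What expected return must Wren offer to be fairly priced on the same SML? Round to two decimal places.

7.82%

MRP = (5.99% − 3.82%) / (1.14 − 0.52) = 3.5000%
R_f = 3.82% − 0.52 × 3.5000% = 2.0000%
β_Wren = Cov / Var(R_m) = 0.03581 / 0.02152 = 1.6640
E(R_Wren) = R_f + β × MRP = 2.0000% + 1.6640 × 3.5000% = 7.82%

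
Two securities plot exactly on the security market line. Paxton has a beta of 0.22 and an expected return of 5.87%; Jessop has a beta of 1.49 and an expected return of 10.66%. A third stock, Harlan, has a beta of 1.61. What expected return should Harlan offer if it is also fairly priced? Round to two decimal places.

MRP (SML slope) = (10.66% − 5.87%) / (1.49 − 0.22) = 4.79% / 1.27 = 3.7717%
R_f (intercept) = 5.87% − 0.22 × 3.7717% = 5.0402%
E(R_Harlan) = R_f + β × MRP = 5.0402% + 1.61 × 3.7717% = 11.11%

11.11%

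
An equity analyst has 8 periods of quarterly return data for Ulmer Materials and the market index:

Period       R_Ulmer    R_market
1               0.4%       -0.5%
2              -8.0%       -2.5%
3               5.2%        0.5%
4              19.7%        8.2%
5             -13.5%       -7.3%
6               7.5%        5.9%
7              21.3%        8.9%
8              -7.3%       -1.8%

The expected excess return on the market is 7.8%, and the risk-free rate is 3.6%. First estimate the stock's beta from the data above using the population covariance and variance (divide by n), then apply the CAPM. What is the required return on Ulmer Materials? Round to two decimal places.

Mean R_i = (0.4 − 8.0 + 5.2 + 19.7 − 13.5 + 7.5 + 21.3 − 7.3) / 8 = 3.1625%
Mean R_m = (-0.5 − 2.5 + 0.5 + 8.2 − 7.3 + 5.9 + 8.9 − 1.8) / 8 = 1.4250%
Σ(R_i − R̄_i)(R_m − R̄_m) = 493.3975  ⇒  Cov = 493.3975 / 8 = 61.6747
Σ(R_m − R̄_m)² = 228.2950  ⇒  Var(R_m) = 228.2950 / 8 = 28.5369
β = Cov / Var(R_m) = 61.6747 / 28.5369 = 2.1612
E(R) = R_f + β × MRP = 3.6% + 2.1612 × 7.8% = 20.46%

20.46%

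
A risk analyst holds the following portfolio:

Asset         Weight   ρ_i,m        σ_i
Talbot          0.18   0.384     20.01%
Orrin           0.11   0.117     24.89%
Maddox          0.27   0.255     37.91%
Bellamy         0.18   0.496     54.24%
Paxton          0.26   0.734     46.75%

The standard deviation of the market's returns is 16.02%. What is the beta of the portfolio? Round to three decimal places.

β_Talbot = 0.384 × 20.01% / 16.02% = 0.4796
β_Orrin = 0.117 × 24.89% / 16.02% = 0.1818
β_Maddox = 0.255 × 37.91% / 16.02% = 0.6034
β_Bellamy = 0.496 × 54.24% / 16.02% = 1.6793
β_Paxton = 0.734 × 46.75% / 16.02% = 2.1420
β_P = Σ w_i β_i = 0.18×0.4796 + 0.11×0.1818 + 0.27×0.6034 + 0.18×1.6793 + 0.26×2.1420 = 1.1284

1.128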